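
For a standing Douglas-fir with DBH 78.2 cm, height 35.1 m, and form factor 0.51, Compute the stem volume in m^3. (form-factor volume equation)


Formula: V = pi * (DBH/200)^2 * H * ff
Radius = DBH/200 = 78.2/200 = 0.391 m
Radius^2 = 0.391^2 = 0.152881 m^2
V = pi * 0.152881 * 35.1 * 0.51
V = 8.598 m^3

8.598


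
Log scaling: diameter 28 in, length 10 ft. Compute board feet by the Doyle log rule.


Doyle: BF = (D - 4)^2 * L / 16
Adjusted diameter = 28 - 4 = 24 in
(D-4)^2 = 24^2 = 576
BF = 576 * 10 / 16 = 360 BF

360


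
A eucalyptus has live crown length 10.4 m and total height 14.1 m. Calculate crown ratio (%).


Formula: Crown Ratio = (Crown Length / Total Height) * 100
CR = (10.4 m / 14.1 m) * 100
CR = 0.7376 * 100 = 73.8%

73.8


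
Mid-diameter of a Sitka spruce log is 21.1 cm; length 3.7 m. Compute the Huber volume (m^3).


Huber: V = Am * L,  Am = pi*(Dm/200)^2
Am = pi*(21.1/200)^2 = 0.034967 m^2
V = 0.034967*3.7 = 0.1294 m^3

0.1294


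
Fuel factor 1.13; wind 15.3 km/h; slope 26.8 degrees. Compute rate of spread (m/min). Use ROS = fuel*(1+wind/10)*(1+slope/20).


Formula: ROS = fuel * (1 + wind/10) * (1 + slope/20)
Wind factor = 1 + 15.3/10 = 2.53
Slope factor = 1 + 26.8/20 = 2.34
ROS = 1.13 * 2.53 * 2.34 = 6.69 m/min

6.69


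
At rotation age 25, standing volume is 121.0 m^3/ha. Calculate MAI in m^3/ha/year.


Formula: MAI = Total Volume / Stand Age
MAI = 121.0 m^3/ha / 25 years
MAI = 4.84 m^3/ha/year

4.84


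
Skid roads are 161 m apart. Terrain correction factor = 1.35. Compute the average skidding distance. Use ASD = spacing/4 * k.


Formula: ASD = (spacing / 4) * correction
Uncorrected distance = spacing / 4 = 161 / 4 = 40.25 m
ASD = 40.25 * 1.35 = 54 m

54


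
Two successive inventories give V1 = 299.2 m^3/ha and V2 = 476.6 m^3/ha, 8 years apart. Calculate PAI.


Formula: PAI = (V_T2 - V_T1) / (T2 - T1)
Volume increment = 476.6 - 299.2 = 177.4 m^3/ha
PAI = 177.4 / 8 = 22.18 m^3/ha/year

22.18


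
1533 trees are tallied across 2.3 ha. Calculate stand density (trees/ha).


Formula: Stand Density = N_trees / Area_ha
Density = 1533 trees / 2.3 ha
Density = 667 trees/ha

667


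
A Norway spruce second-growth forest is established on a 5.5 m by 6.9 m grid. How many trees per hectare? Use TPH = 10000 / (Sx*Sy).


Formula: TPH = 10000 m^2/ha / (spacing_x * spacing_y)
Area per tree = 5.5 m * 6.9 m = 37.95 m^2
TPH = 10000 / 37.95 = 264 trees/ha

264


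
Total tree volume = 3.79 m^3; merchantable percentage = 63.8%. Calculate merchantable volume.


Formula: MV = V_total * (merchantable_pct / 100)
Merchantable fraction = 63.8% / 100 = 0.638
MV = 3.79 m^3 * 0.638 = 2.418 m^3

2.418


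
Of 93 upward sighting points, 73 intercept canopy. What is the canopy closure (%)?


Formula: Canopy closure = covered points / total points * 100
Closure = 73 / 93 * 100
Closure = 0.7849 * 100 = 78.5%

78.5


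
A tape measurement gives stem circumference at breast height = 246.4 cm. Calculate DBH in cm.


Formula: DBH = C / pi
DBH = 246.4 / pi
pi = 3.14159...
DBH = 78.4 cm

78.4


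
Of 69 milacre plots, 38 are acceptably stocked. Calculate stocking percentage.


Formula: Stocking % = stocked plots / total plots * 100
Stocking = 38 / 69 * 100
Stocking = 0.5507 * 100 = 55.1%

55.1


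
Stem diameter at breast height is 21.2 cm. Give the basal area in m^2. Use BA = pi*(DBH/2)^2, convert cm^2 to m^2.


Formula: BA = pi * (DBH/2)^2 / 10000  (cm^2 to m^2)
Radius = DBH/2 = 21.2/2 = 10.6 cm
BA = pi * 10.6^2 / 10000
   = 352.9894 cm^2 / 10000
   = 0.0353 m^2

0.0353


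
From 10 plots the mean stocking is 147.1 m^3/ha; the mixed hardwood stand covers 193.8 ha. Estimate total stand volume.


Formula: Total Volume = Mean Volume per ha * Total Area
Total Volume = 147.1 m^3/ha * 193.8 ha
Total Volume = 28508 m^3

28508


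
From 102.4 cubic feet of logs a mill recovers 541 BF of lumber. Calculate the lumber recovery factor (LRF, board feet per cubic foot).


Formula: LRF = Lumber Output (BF) / Log Input (ft^3)
LRF = 541 BF / 102.4 ft^3
LRF = 5.28 BF/ft^3

5.28


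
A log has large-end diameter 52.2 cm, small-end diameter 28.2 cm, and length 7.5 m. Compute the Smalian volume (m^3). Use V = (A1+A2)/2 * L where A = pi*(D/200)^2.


Smalian: V = (A1 + A2)/2 * L,  A = pi*(D/200)^2
A1 = pi*(52.2/200)^2 = 0.214008 m^2
A2 = pi*(28.2/200)^2 = 0.062458 m^2
V = (0.214008+0.062458)/2*7.5 = 1.0367 m^3

1.0367


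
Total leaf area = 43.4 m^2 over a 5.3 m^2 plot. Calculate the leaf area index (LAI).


Formula: LAI = total leaf area / ground area  (dimensionless)
LAI = 43.4 m^2 / 5.3 m^2
LAI = 8.19

8.19


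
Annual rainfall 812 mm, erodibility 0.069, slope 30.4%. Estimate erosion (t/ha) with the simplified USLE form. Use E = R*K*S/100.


Formula: E = R * K * S / 100  (simplified USLE)
R * K = 812 * 0.069 = 56.028
E = 56.028 * 30.4 / 100 = 17.03 t/ha

17.03


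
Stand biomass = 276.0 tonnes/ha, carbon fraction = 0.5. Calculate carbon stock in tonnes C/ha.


Formula: Carbon Stock = Biomass * Carbon Fraction
C = 276.0 t/ha * 0.5
C = 138.0 t C/ha

138.0


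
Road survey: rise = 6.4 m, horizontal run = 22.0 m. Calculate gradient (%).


Formula: Gradient = rise / run * 100
Gradient = 6.4 / 22.0 * 100 = 29.1%

29.1


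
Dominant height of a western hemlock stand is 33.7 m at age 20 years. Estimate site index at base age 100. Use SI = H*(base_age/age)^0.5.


Formula: SI = H_dom * (base_age / age)^0.5
Age ratio = 100 / 20 = 5.0
sqrt(age_ratio) = 2.23607
SI = 33.7 * 2.23607 = 75.4 m

75.4


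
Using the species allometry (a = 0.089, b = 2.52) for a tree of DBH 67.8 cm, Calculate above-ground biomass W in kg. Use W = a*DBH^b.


Formula: W = a * DBH^b  (allometric power law)
DBH^b = 67.8^2.52 = 41181.184
W = 0.089 * 41181.184 = 3665.1 kg

3665.1


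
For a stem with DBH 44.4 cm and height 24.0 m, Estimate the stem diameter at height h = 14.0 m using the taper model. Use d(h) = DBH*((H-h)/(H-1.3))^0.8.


Taper: d(h) = DBH * ((H - h) / (H - 1.3))^0.8
Numerator = H - h = 24.0 - 14.0 = 10.0 m
Denominator = H - 1.3 = 24.0 - 1.3 = 22.7 m
Ratio = 10.0 / 22.7 = 0.44053
d = 44.4 * 0.44053^0.8 = 23.0 cm

23.0


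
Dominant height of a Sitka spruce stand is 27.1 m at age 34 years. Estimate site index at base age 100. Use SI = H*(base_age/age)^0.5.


Formula: SI = H_dom * (base_age / age)^0.5
Age ratio = 100 / 34 = 2.94118
sqrt(age_ratio) = 1.71499
SI = 27.1 * 1.71499 = 46.5 m

46.5


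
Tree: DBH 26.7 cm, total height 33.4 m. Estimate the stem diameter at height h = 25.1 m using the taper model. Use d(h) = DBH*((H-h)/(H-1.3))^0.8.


Taper: d(h) = DBH * ((H - h) / (H - 1.3))^0.8
Numerator = H - h = 33.4 - 25.1 = 8.3 m
Denominator = H - 1.3 = 33.4 - 1.3 = 32.1 m
Ratio = 8.3 / 32.1 = 0.25857
d = 26.7 * 0.25857^0.8 = 9.0 cm

9.0


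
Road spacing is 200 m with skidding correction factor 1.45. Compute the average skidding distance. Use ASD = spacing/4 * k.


Formula: ASD = (spacing / 4) * correction
Uncorrected distance = spacing / 4 = 200 / 4 = 50 m
ASD = 50 * 1.45 = 73 m

73


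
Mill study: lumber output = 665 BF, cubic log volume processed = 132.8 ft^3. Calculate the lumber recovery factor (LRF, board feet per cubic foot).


Formula: LRF = Lumber Output (BF) / Log Input (ft^3)
LRF = 665 BF / 132.8 ft^3
LRF = 5.01 BF/ft^3

5.01


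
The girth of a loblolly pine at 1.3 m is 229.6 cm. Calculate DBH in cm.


Formula: DBH = C / pi
DBH = 229.6 / pi
pi = 3.14159...
DBH = 73.1 cm

73.1


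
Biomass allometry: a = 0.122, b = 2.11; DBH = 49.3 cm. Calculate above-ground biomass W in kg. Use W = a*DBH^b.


Formula: W = a * DBH^b  (allometric power law)
DBH^b = 49.3^2.11 = 3731.7024
W = 0.122 * 3731.7024 = 455.3 kg

455.3


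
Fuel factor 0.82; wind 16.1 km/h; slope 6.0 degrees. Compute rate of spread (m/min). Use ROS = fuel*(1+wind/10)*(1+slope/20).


Formula: ROS = fuel * (1 + wind/10) * (1 + slope/20)
Wind factor = 1 + 16.1/10 = 2.61
Slope factor = 1 + 6.0/20 = 1.3
ROS = 0.82 * 2.61 * 1.3 = 2.78 m/min

2.78


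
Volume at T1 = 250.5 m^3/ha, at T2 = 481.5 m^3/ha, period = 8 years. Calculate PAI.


Formula: PAI = (V_T2 - V_T1) / (T2 - T1)
Volume increment = 481.5 - 250.5 = 231.0 m^3/ha
PAI = 231.0 / 8 = 28.88 m^3/ha/year

28.88


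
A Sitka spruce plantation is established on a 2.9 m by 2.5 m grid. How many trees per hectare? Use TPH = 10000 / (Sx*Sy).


Formula: TPH = 10000 m^2/ha / (spacing_x * spacing_y)
Area per tree = 2.9 m * 2.5 m = 7.25 m^2
TPH = 10000 / 7.25 = 1379 trees/ha

1379


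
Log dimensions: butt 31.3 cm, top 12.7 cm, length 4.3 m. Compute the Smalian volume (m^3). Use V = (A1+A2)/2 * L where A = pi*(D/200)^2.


Smalian: V = (A1 + A2)/2 * L,  A = pi*(D/200)^2
A1 = pi*(31.3/200)^2 = 0.076945 m^2
A2 = pi*(12.7/200)^2 = 0.012668 m^2
V = (0.076945+0.012668)/2*4.3 = 0.1927 m^3

0.1927


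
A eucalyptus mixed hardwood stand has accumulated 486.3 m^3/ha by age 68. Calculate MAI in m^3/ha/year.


Formula: MAI = Total Volume / Stand Age
MAI = 486.3 m^3/ha / 68 years
MAI = 7.15 m^3/ha/year

7.15


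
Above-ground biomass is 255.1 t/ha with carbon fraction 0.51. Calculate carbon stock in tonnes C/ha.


Formula: Carbon Stock = Biomass * Carbon Fraction
C = 255.1 t/ha * 0.51
C = 130.1 t C/ha

130.1


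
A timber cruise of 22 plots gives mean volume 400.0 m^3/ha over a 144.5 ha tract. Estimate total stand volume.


Formula: Total Volume = Mean Volume per ha * Total Area
Total Volume = 400.0 m^3/ha * 144.5 ha
Total Volume = 57800 m^3

57800


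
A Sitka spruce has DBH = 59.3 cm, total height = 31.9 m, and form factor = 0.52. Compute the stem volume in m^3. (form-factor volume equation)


Formula: V = pi * (DBH/200)^2 * H * ff
Radius = DBH/200 = 59.3/200 = 0.2965 m
Radius^2 = 0.2965^2 = 0.08791225 m^2
V = pi * 0.08791225 * 31.9 * 0.52
V = 4.581 m^3

4.581


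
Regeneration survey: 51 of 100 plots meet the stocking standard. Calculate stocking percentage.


Formula: Stocking % = stocked plots / total plots * 100
Stocking = 51 / 100 * 100
Stocking = 0.51 * 100 = 51.0%

51.0


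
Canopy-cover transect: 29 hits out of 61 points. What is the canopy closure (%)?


Formula: Canopy closure = covered points / total points * 100
Closure = 29 / 61 * 100
Closure = 0.4754 * 100 = 47.5%

47.5


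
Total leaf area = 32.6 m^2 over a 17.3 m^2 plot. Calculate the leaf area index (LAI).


Formula: LAI = total leaf area / ground area  (dimensionless)
LAI = 32.6 m^2 / 17.3 m^2
LAI = 1.88

1.88


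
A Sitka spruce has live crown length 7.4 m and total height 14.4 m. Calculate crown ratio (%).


Formula: Crown Ratio = (Crown Length / Total Height) * 100
CR = (7.4 m / 14.4 m) * 100
CR = 0.5139 * 100 = 51.4%

51.4


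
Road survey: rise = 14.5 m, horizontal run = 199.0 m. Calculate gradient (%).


Formula: Gradient = rise / run * 100
Gradient = 14.5 / 199.0 * 100 = 7.3%

7.3


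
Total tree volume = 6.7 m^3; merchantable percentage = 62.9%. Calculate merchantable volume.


Formula: MV = V_total * (merchantable_pct / 100)
Merchantable fraction = 62.9% / 100 = 0.629
MV = 6.7 m^3 * 0.629 = 4.214 m^3

4.214


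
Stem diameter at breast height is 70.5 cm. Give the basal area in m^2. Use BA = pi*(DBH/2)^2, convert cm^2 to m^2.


Formula: BA = pi * (DBH/2)^2 / 10000  (cm^2 to m^2)
Radius = DBH/2 = 70.5/2 = 35.25 cm
BA = pi * 35.25^2 / 10000
   = 3903.6252 cm^2 / 10000
   = 0.3904 m^2

0.3904


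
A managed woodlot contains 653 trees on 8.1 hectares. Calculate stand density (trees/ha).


Formula: Stand Density = N_trees / Area_ha
Density = 653 trees / 8.1 ha
Density = 81 trees/ha

81


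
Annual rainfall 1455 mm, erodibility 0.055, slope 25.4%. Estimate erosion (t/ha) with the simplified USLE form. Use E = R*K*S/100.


Formula: E = R * K * S / 100  (simplified USLE)
R * K = 1455 * 0.055 = 80.025
E = 80.025 * 25.4 / 100 = 20.33 t/ha

20.33


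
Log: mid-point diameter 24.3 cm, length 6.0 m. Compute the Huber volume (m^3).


Huber: V = Am * L,  Am = pi*(Dm/200)^2
Am = pi*(24.3/200)^2 = 0.046377 m^2
V = 0.046377*6.0 = 0.2783 m^3

0.2783


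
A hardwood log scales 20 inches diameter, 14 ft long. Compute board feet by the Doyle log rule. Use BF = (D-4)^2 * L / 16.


Doyle: BF = (D - 4)^2 * L / 16
Adjusted diameter = 20 - 4 = 16 in
(D-4)^2 = 16^2 = 256
BF = 256 * 14 / 16 = 224 BF

224


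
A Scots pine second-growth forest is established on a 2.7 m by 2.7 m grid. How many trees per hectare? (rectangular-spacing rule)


Formula: TPH = 10000 m^2/ha / (spacing_x * spacing_y)
Area per tree = 2.7 m * 2.7 m = 7.29 m^2
TPH = 10000 / 7.29 = 1372 trees/ha

1372


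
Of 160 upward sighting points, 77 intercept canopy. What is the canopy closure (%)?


Formula: Canopy closure = covered points / total points * 100
Closure = 77 / 160 * 100
Closure = 0.4813 * 100 = 48.1%

48.1


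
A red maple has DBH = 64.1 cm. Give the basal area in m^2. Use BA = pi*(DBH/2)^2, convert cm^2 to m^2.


Formula: BA = pi * (DBH/2)^2 / 10000  (cm^2 to m^2)
Radius = DBH/2 = 64.1/2 = 32.05 cm
BA = pi * 32.05^2 / 10000
   = 3227.0518 cm^2 / 10000
   = 0.3227 m^2

0.3227


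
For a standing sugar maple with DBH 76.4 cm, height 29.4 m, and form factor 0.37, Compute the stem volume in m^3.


Formula: V = pi * (DBH/200)^2 * H * ff
Radius = DBH/200 = 76.4/200 = 0.382 m
Radius^2 = 0.382^2 = 0.145924 m^2
V = pi * 0.145924 * 29.4 * 0.37
V = 4.987 m^3

4.987


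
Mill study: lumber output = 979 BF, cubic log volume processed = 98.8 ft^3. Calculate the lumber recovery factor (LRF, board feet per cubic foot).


Formula: LRF = Lumber Output (BF) / Log Input (ft^3)
LRF = 979 BF / 98.8 ft^3
LRF = 9.91 BF/ft^3

9.91


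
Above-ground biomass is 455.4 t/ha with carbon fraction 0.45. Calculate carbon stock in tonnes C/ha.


Formula: Carbon Stock = Biomass * Carbon Fraction
C = 455.4 t/ha * 0.45
C = 204.9 t C/ha

204.9


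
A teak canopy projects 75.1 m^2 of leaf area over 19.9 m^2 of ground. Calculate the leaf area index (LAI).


Formula: LAI = total leaf area / ground area  (dimensionless)
LAI = 75.1 m^2 / 19.9 m^2
LAI = 3.77

3.77


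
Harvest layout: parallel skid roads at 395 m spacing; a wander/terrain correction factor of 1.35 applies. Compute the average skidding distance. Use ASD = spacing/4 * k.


Formula: ASD = (spacing / 4) * correction
Uncorrected distance = spacing / 4 = 395 / 4 = 98.75 m
ASD = 98.75 * 1.35 = 133 m

133


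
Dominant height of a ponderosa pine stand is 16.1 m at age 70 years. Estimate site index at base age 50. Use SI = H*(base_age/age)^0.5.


Formula: SI = H_dom * (base_age / age)^0.5
Age ratio = 50 / 70 = 0.71429
sqrt(age_ratio) = 0.84515
SI = 16.1 * 0.84515 = 13.6 m

13.6


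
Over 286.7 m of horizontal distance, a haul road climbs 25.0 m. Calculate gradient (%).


Formula: Gradient = rise / run * 100
Gradient = 25.0 / 286.7 * 100 = 8.7%

8.7


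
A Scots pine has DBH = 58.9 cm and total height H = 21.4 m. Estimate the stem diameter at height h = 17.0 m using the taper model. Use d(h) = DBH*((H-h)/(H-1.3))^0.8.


Taper: d(h) = DBH * ((H - h) / (H - 1.3))^0.8
Numerator = H - h = 21.4 - 17.0 = 4.4 m
Denominator = H - 1.3 = 21.4 - 1.3 = 20.1 m
Ratio = 4.4 / 20.1 = 0.21891
d = 58.9 * 0.21891^0.8 = 17.5 cm

17.5


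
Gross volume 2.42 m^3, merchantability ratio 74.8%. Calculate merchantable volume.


Formula: MV = V_total * (merchantable_pct / 100)
Merchantable fraction = 74.8% / 100 = 0.748
MV = 2.42 m^3 * 0.748 = 1.81 m^3

1.81


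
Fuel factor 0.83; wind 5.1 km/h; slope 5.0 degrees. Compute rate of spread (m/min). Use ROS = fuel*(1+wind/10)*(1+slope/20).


Formula: ROS = fuel * (1 + wind/10) * (1 + slope/20)
Wind factor = 1 + 5.1/10 = 1.51
Slope factor = 1 + 5.0/20 = 1.25
ROS = 0.83 * 1.51 * 1.25 = 1.57 m/min

1.57


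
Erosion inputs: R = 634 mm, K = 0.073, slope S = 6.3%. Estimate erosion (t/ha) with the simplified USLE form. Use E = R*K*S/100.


Formula: E = R * K * S / 100  (simplified USLE)
R * K = 634 * 0.073 = 46.282
E = 46.282 * 6.3 / 100 = 2.92 t/ha

2.92


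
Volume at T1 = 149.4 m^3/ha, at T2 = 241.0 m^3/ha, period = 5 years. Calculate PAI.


Formula: PAI = (V_T2 - V_T1) / (T2 - T1)
Volume increment = 241.0 - 149.4 = 91.6 m^3/ha
PAI = 91.6 / 5 = 18.32 m^3/ha/year

18.32


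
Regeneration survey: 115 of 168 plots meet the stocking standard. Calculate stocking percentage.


Formula: Stocking % = stocked plots / total plots * 100
Stocking = 115 / 168 * 100
Stocking = 0.6845 * 100 = 68.5%

68.5


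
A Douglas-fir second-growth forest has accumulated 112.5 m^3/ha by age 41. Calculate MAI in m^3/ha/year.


Formula: MAI = Total Volume / Stand Age
MAI = 112.5 m^3/ha / 41 years
MAI = 2.74 m^3/ha/year

2.74


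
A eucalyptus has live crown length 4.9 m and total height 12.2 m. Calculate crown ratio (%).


Formula: Crown Ratio = (Crown Length / Total Height) * 100
CR = (4.9 m / 12.2 m) * 100
CR = 0.4016 * 100 = 40.2%

40.2


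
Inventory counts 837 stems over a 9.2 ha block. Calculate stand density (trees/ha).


Formula: Stand Density = N_trees / Area_ha
Density = 837 trees / 9.2 ha
Density = 91 trees/ha

91


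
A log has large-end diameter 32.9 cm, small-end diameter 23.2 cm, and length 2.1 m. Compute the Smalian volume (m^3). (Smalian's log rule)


Smalian: V = (A1 + A2)/2 * L,  A = pi*(D/200)^2
A1 = pi*(32.9/200)^2 = 0.085012 m^2
A2 = pi*(23.2/200)^2 = 0.042273 m^2
V = (0.085012+0.042273)/2*2.1 = 0.1336 m^3

0.1336


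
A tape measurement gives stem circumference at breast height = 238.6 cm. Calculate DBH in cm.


Formula: DBH = C / pi
DBH = 238.6 / pi
pi = 3.14159...
DBH = 75.9 cm

75.9


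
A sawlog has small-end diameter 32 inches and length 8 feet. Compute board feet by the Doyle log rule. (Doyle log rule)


Doyle: BF = (D - 4)^2 * L / 16
Adjusted diameter = 32 - 4 = 28 in
(D-4)^2 = 28^2 = 784
BF = 784 * 8 / 16 = 392 BF

392


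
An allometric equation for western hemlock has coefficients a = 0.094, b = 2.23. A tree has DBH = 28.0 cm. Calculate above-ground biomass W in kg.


Formula: W = a * DBH^b  (allometric power law)
DBH^b = 28.0^2.23 = 1687.1839
W = 0.094 * 1687.1839 = 158.6 kg

158.6


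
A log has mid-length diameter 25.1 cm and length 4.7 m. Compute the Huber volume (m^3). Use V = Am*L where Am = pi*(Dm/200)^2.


Huber: V = Am * L,  Am = pi*(Dm/200)^2
Am = pi*(25.1/200)^2 = 0.049481 m^2
V = 0.049481*4.7 = 0.2326 m^3

0.2326


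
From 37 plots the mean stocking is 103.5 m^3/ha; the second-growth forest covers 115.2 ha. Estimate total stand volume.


Formula: Total Volume = Mean Volume per ha * Total Area
Total Volume = 103.5 m^3/ha * 115.2 ha
Total Volume = 11923 m^3

11923


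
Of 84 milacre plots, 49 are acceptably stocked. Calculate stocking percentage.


Formula: Stocking % = stocked plots / total plots * 100
Stocking = 49 / 84 * 100
Stocking = 0.5833 * 100 = 58.3%

58.3


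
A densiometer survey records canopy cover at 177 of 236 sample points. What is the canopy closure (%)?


Formula: Canopy closure = covered points / total points * 100
Closure = 177 / 236 * 100
Closure = 0.75 * 100 = 75.0%

75.0


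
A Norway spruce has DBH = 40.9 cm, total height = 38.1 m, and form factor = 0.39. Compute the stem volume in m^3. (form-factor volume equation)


Formula: V = pi * (DBH/200)^2 * H * ff
Radius = DBH/200 = 40.9/200 = 0.2045 m
Radius^2 = 0.2045^2 = 0.04182025 m^2
V = pi * 0.04182025 * 38.1 * 0.39
V = 1.952 m^3

1.952


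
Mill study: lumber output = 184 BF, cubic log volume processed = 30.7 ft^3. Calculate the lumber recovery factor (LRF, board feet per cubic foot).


Formula: LRF = Lumber Output (BF) / Log Input (ft^3)
LRF = 184 BF / 30.7 ft^3
LRF = 5.99 BF/ft^3

5.99


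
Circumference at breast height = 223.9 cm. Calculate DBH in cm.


Formula: DBH = C / pi
DBH = 223.9 / pi
pi = 3.14159...
DBH = 71.3 cm

71.3


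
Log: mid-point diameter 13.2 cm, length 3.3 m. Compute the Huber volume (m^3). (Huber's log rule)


Huber: V = Am * L,  Am = pi*(Dm/200)^2
Am = pi*(13.2/200)^2 = 0.013685 m^2
V = 0.013685*3.3 = 0.0452 m^3

0.0452


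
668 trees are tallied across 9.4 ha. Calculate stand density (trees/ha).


Formula: Stand Density = N_trees / Area_ha
Density = 668 trees / 9.4 ha
Density = 71 trees/ha

71


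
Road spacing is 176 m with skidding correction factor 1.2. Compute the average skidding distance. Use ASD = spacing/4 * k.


Formula: ASD = (spacing / 4) * correction
Uncorrected distance = spacing / 4 = 176 / 4 = 44 m
ASD = 44 * 1.2 = 53 m

53


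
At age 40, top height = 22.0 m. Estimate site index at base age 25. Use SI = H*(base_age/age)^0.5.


Formula: SI = H_dom * (base_age / age)^0.5
Age ratio = 25 / 40 = 0.625
sqrt(age_ratio) = 0.79057
SI = 22.0 * 0.79057 = 17.4 m

17.4


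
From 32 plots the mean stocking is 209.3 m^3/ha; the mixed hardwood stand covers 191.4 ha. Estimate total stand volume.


Formula: Total Volume = Mean Volume per ha * Total Area
Total Volume = 209.3 m^3/ha * 191.4 ha
Total Volume = 40060 m^3

40060


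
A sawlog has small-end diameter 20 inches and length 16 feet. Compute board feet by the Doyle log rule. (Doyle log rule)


Doyle: BF = (D - 4)^2 * L / 16
Adjusted diameter = 20 - 4 = 16 in
(D-4)^2 = 16^2 = 256
BF = 256 * 16 / 16 = 256 BF

256


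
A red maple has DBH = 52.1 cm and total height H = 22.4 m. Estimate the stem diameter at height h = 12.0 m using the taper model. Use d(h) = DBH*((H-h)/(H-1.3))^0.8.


Taper: d(h) = DBH * ((H - h) / (H - 1.3))^0.8
Numerator = H - h = 22.4 - 12.0 = 10.4 m
Denominator = H - 1.3 = 22.4 - 1.3 = 21.1 m
Ratio = 10.4 / 21.1 = 0.49289
d = 52.1 * 0.49289^0.8 = 29.6 cm

29.6


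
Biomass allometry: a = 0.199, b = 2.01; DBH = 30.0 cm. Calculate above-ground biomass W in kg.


Formula: W = a * DBH^b  (allometric power law)
DBH^b = 30.0^2.01 = 931.1373
W = 0.199 * 931.1373 = 185.3 kg

185.3


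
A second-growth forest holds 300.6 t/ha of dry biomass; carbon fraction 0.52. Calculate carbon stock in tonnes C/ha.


Formula: Carbon Stock = Biomass * Carbon Fraction
C = 300.6 t/ha * 0.52
C = 156.3 t C/ha

156.3


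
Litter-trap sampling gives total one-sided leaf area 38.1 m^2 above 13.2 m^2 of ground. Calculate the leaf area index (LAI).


Formula: LAI = total leaf area / ground area  (dimensionless)
LAI = 38.1 m^2 / 13.2 m^2
LAI = 2.89

2.89


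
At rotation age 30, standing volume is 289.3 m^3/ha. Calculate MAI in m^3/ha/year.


Formula: MAI = Total Volume / Stand Age
MAI = 289.3 m^3/ha / 30 years
MAI = 9.64 m^3/ha/year

9.64


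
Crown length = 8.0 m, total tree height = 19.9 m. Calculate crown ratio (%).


Formula: Crown Ratio = (Crown Length / Total Height) * 100
CR = (8.0 m / 19.9 m) * 100
CR = 0.402 * 100 = 40.2%

40.2


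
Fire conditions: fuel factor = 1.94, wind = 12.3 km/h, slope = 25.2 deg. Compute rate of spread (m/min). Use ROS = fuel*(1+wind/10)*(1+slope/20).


Formula: ROS = fuel * (1 + wind/10) * (1 + slope/20)
Wind factor = 1 + 12.3/10 = 2.23
Slope factor = 1 + 25.2/20 = 2.26
ROS = 1.94 * 2.23 * 2.26 = 9.78 m/min

9.78


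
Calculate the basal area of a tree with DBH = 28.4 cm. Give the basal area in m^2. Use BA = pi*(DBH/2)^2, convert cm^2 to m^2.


Formula: BA = pi * (DBH/2)^2 / 10000  (cm^2 to m^2)
Radius = DBH/2 = 28.4/2 = 14.2 cm
BA = pi * 14.2^2 / 10000
   = 633.4707 cm^2 / 10000
   = 0.0633 m^2

0.0633


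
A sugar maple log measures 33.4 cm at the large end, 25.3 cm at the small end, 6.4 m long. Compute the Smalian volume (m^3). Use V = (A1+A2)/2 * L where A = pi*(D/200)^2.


Smalian: V = (A1 + A2)/2 * L,  A = pi*(D/200)^2
A1 = pi*(33.4/200)^2 = 0.087616 m^2
A2 = pi*(25.3/200)^2 = 0.050273 m^2
V = (0.087616+0.050273)/2*6.4 = 0.4412 m^3

0.4412


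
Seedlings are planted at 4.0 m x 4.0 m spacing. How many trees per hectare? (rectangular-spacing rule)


Formula: TPH = 10000 m^2/ha / (spacing_x * spacing_y)
Area per tree = 4.0 m * 4.0 m = 16.0 m^2
TPH = 10000 / 16.0 = 625 trees/ha

625


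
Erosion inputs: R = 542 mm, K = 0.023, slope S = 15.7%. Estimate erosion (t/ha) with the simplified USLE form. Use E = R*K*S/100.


Formula: E = R * K * S / 100  (simplified USLE)
R * K = 542 * 0.023 = 12.466
E = 12.466 * 15.7 / 100 = 1.96 t/ha

1.96


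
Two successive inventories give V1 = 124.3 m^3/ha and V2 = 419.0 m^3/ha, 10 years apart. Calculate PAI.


Formula: PAI = (V_T2 - V_T1) / (T2 - T1)
Volume increment = 419.0 - 124.3 = 294.7 m^3/ha
PAI = 294.7 / 10 = 29.47 m^3/ha/year

29.47


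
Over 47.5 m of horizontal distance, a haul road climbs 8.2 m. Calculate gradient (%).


Formula: Gradient = rise / run * 100
Gradient = 8.2 / 47.5 * 100 = 17.3%

17.3


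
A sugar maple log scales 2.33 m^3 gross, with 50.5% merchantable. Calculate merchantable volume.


Formula: MV = V_total * (merchantable_pct / 100)
Merchantable fraction = 50.5% / 100 = 0.505
MV = 2.33 m^3 * 0.505 = 1.177 m^3

1.177


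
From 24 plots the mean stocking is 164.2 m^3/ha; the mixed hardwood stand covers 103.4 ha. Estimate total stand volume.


Formula: Total Volume = Mean Volume per ha * Total Area
Total Volume = 164.2 m^3/ha * 103.4 ha
Total Volume = 16978 m^3

16978


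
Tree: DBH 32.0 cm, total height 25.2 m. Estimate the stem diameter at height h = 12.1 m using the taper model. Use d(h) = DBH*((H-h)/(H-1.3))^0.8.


Taper: d(h) = DBH * ((H - h) / (H - 1.3))^0.8
Numerator = H - h = 25.2 - 12.1 = 13.1 m
Denominator = H - 1.3 = 25.2 - 1.3 = 23.9 m
Ratio = 13.1 / 23.9 = 0.54812
d = 32.0 * 0.54812^0.8 = 19.8 cm

19.8


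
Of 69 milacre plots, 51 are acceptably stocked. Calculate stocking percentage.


Formula: Stocking % = stocked plots / total plots * 100
Stocking = 51 / 69 * 100
Stocking = 0.7391 * 100 = 73.9%

73.9


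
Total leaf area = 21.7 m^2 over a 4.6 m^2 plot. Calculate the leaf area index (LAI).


Formula: LAI = total leaf area / ground area  (dimensionless)
LAI = 21.7 m^2 / 4.6 m^2
LAI = 4.72

4.72


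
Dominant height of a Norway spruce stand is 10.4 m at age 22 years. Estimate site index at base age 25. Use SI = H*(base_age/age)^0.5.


Formula: SI = H_dom * (base_age / age)^0.5
Age ratio = 25 / 22 = 1.13636
sqrt(age_ratio) = 1.066
SI = 10.4 * 1.066 = 11.1 m

11.1


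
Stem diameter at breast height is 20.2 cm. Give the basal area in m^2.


Formula: BA = pi * (DBH/2)^2 / 10000  (cm^2 to m^2)
Radius = DBH/2 = 20.2/2 = 10.1 cm
BA = pi * 10.1^2 / 10000
   = 320.4739 cm^2 / 10000
   = 0.032 m^2

0.032


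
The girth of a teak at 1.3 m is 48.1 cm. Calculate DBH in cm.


Formula: DBH = C / pi
DBH = 48.1 / pi
pi = 3.14159...
DBH = 15.3 cm

15.3


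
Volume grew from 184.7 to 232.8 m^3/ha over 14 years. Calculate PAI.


Formula: PAI = (V_T2 - V_T1) / (T2 - T1)
Volume increment = 232.8 - 184.7 = 48.1 m^3/ha
PAI = 48.1 / 14 = 3.44 m^3/ha/year

3.44


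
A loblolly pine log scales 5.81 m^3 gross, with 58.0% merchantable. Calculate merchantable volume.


Formula: MV = V_total * (merchantable_pct / 100)
Merchantable fraction = 58.0% / 100 = 0.58
MV = 5.81 m^3 * 0.58 = 3.37 m^3

3.37


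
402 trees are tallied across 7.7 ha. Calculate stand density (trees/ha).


Formula: Stand Density = N_trees / Area_ha
Density = 402 trees / 7.7 ha
Density = 52 trees/ha

52


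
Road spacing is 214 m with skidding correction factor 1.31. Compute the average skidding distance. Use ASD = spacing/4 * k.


Formula: ASD = (spacing / 4) * correction
Uncorrected distance = spacing / 4 = 214 / 4 = 53.5 m
ASD = 53.5 * 1.31 = 70 m

70


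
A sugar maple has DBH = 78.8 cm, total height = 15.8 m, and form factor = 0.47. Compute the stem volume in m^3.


Formula: V = pi * (DBH/200)^2 * H * ff
Radius = DBH/200 = 78.8/200 = 0.394 m
Radius^2 = 0.394^2 = 0.155236 m^2
V = pi * 0.155236 * 15.8 * 0.47
V = 3.622 m^3

3.622


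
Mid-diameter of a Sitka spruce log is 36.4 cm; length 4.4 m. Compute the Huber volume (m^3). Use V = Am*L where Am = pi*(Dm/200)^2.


Huber: V = Am * L,  Am = pi*(Dm/200)^2
Am = pi*(36.4/200)^2 = 0.104062 m^2
V = 0.104062*4.4 = 0.4579 m^3

0.4579


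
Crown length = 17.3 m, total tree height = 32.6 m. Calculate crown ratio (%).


Formula: Crown Ratio = (Crown Length / Total Height) * 100
CR = (17.3 m / 32.6 m) * 100
CR = 0.5307 * 100 = 53.1%

53.1


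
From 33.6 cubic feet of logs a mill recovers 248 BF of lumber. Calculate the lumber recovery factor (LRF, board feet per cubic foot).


Formula: LRF = Lumber Output (BF) / Log Input (ft^3)
LRF = 248 BF / 33.6 ft^3
LRF = 7.38 BF/ft^3

7.38


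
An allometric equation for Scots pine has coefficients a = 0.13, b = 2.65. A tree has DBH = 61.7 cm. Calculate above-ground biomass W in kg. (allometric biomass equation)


Formula: W = a * DBH^b  (allometric power law)
DBH^b = 61.7^2.65 = 55495.2337
W = 0.13 * 55495.2337 = 7214.4 kg

7214.4


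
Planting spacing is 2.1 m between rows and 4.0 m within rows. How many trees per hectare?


Formula: TPH = 10000 m^2/ha / (spacing_x * spacing_y)
Area per tree = 2.1 m * 4.0 m = 8.4 m^2
TPH = 10000 / 8.4 = 1190 trees/ha

1190


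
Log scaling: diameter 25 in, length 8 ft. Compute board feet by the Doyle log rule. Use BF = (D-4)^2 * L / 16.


Doyle: BF = (D - 4)^2 * L / 16
Adjusted diameter = 25 - 4 = 21 in
(D-4)^2 = 21^2 = 441
BF = 441 * 8 / 16 = 221 BF

221


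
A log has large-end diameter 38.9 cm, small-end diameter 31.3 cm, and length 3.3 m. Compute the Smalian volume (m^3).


Smalian: V = (A1 + A2)/2 * L,  A = pi*(D/200)^2
A1 = pi*(38.9/200)^2 = 0.118847 m^2
A2 = pi*(31.3/200)^2 = 0.076945 m^2
V = (0.118847+0.076945)/2*3.3 = 0.3231 m^3

0.3231


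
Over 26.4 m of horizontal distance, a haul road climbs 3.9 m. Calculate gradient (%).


Formula: Gradient = rise / run * 100
Gradient = 3.9 / 26.4 * 100 = 14.8%

14.8


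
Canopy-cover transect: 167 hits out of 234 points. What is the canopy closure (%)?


Formula: Canopy closure = covered points / total points * 100
Closure = 167 / 234 * 100
Closure = 0.7137 * 100 = 71.4%

71.4


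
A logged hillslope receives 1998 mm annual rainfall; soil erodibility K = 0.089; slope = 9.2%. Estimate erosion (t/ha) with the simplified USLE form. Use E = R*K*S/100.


Formula: E = R * K * S / 100  (simplified USLE)
R * K = 1998 * 0.089 = 177.822
E = 177.822 * 9.2 / 100 = 16.36 t/ha

16.36


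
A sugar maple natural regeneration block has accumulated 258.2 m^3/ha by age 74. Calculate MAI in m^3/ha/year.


Formula: MAI = Total Volume / Stand Age
MAI = 258.2 m^3/ha / 74 years
MAI = 3.49 m^3/ha/year

3.49


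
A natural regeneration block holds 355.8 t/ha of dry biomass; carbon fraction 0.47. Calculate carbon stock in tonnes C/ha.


Formula: Carbon Stock = Biomass * Carbon Fraction
C = 355.8 t/ha * 0.47
C = 167.2 t C/ha

167.2


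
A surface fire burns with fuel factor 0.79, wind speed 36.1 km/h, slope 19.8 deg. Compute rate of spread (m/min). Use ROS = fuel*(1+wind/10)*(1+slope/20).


Formula: ROS = fuel * (1 + wind/10) * (1 + slope/20)
Wind factor = 1 + 36.1/10 = 4.61
Slope factor = 1 + 19.8/20 = 1.99
ROS = 0.79 * 4.61 * 1.99 = 7.25 m/min

7.25


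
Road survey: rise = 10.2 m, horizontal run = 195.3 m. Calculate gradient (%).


Formula: Gradient = rise / run * 100
Gradient = 10.2 / 195.3 * 100 = 5.2%

5.2


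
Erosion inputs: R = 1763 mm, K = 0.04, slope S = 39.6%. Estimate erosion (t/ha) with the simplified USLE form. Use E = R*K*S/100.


Formula: E = R * K * S / 100  (simplified USLE)
R * K = 1763 * 0.04 = 70.52
E = 70.52 * 39.6 / 100 = 27.93 t/ha

27.93


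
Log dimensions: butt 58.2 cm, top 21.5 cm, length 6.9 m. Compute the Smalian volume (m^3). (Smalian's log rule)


Smalian: V = (A1 + A2)/2 * L,  A = pi*(D/200)^2
A1 = pi*(58.2/200)^2 = 0.266033 m^2
A2 = pi*(21.5/200)^2 = 0.036305 m^2
V = (0.266033+0.036305)/2*6.9 = 1.0431 m^3

1.0431


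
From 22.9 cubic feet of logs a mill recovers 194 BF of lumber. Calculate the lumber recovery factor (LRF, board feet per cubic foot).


Formula: LRF = Lumber Output (BF) / Log Input (ft^3)
LRF = 194 BF / 22.9 ft^3
LRF = 8.47 BF/ft^3

8.47


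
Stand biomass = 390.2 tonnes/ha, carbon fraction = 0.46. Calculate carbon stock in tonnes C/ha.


Formula: Carbon Stock = Biomass * Carbon Fraction
C = 390.2 t/ha * 0.46
C = 179.5 t C/ha

179.5


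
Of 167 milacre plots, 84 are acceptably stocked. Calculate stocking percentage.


Formula: Stocking % = stocked plots / total plots * 100
Stocking = 84 / 167 * 100
Stocking = 0.503 * 100 = 50.3%

50.3


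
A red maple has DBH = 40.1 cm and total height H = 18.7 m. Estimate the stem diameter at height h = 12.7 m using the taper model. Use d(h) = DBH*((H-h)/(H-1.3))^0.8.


Taper: d(h) = DBH * ((H - h) / (H - 1.3))^0.8
Numerator = H - h = 18.7 - 12.7 = 6.0 m
Denominator = H - 1.3 = 18.7 - 1.3 = 17.4 m
Ratio = 6.0 / 17.4 = 0.34483
d = 40.1 * 0.34483^0.8 = 17.1 cm

17.1


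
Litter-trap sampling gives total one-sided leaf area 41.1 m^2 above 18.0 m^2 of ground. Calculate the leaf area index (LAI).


Formula: LAI = total leaf area / ground area  (dimensionless)
LAI = 41.1 m^2 / 18.0 m^2
LAI = 2.28

2.28


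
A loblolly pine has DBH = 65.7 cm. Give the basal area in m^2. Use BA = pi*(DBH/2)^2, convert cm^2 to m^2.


Formula: BA = pi * (DBH/2)^2 / 10000  (cm^2 to m^2)
Radius = DBH/2 = 65.7/2 = 32.85 cm
BA = pi * 32.85^2 / 10000
   = 3390.1633 cm^2 / 10000
   = 0.339 m^2

0.339


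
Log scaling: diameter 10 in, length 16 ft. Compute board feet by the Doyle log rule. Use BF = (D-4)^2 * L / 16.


Doyle: BF = (D - 4)^2 * L / 16
Adjusted diameter = 10 - 4 = 6 in
(D-4)^2 = 6^2 = 36
BF = 36 * 16 / 16 = 36 BF

36


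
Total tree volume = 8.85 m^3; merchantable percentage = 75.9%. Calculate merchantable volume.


Formula: MV = V_total * (merchantable_pct / 100)
Merchantable fraction = 75.9% / 100 = 0.759
MV = 8.85 m^3 * 0.759 = 6.717 m^3

6.717


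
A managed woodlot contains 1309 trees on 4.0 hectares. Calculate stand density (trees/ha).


Formula: Stand Density = N_trees / Area_ha
Density = 1309 trees / 4.0 ha
Density = 327 trees/ha

327


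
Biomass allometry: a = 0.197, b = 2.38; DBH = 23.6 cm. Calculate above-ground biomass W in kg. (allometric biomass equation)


Formula: W = a * DBH^b  (allometric power law)
DBH^b = 23.6^2.38 = 1851.5292
W = 0.197 * 1851.5292 = 364.8 kg

364.8


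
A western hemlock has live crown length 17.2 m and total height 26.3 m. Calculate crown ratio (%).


Formula: Crown Ratio = (Crown Length / Total Height) * 100
CR = (17.2 m / 26.3 m) * 100
CR = 0.654 * 100 = 65.4%

65.4


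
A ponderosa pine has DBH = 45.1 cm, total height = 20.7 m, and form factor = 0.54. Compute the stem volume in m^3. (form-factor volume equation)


Formula: V = pi * (DBH/200)^2 * H * ff
Radius = DBH/200 = 45.1/200 = 0.2255 m
Radius^2 = 0.2255^2 = 0.05085025 m^2
V = pi * 0.05085025 * 20.7 * 0.54
V = 1.786 m^3

1.786


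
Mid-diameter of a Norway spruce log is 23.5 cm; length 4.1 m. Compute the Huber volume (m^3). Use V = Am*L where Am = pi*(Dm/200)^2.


Huber: V = Am * L,  Am = pi*(Dm/200)^2
Am = pi*(23.5/200)^2 = 0.043374 m^2
V = 0.043374*4.1 = 0.1778 m^3

0.1778


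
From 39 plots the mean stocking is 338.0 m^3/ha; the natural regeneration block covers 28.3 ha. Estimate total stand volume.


Formula: Total Volume = Mean Volume per ha * Total Area
Total Volume = 338.0 m^3/ha * 28.3 ha
Total Volume = 9565 m^3

9565


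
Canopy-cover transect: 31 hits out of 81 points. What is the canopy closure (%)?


Formula: Canopy closure = covered points / total points * 100
Closure = 31 / 81 * 100
Closure = 0.3827 * 100 = 38.3%

38.3


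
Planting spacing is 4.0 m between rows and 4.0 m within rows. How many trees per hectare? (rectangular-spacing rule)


Formula: TPH = 10000 m^2/ha / (spacing_x * spacing_y)
Area per tree = 4.0 m * 4.0 m = 16.0 m^2
TPH = 10000 / 16.0 = 625 trees/ha

625


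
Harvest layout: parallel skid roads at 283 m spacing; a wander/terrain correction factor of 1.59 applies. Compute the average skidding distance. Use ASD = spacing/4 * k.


Formula: ASD = (spacing / 4) * correction
Uncorrected distance = spacing / 4 = 283 / 4 = 70.75 m
ASD = 70.75 * 1.59 = 112 m

112


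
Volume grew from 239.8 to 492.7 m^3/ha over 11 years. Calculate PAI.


Formula: PAI = (V_T2 - V_T1) / (T2 - T1)
Volume increment = 492.7 - 239.8 = 252.9 m^3/ha
PAI = 252.9 / 11 = 22.99 m^3/ha/year

22.99


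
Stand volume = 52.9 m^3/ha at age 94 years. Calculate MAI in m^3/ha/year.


Formula: MAI = Total Volume / Stand Age
MAI = 52.9 m^3/ha / 94 years
MAI = 0.56 m^3/ha/year

0.56


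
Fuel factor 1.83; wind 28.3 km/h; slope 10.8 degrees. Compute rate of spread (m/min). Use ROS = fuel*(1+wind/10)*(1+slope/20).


Formula: ROS = fuel * (1 + wind/10) * (1 + slope/20)
Wind factor = 1 + 28.3/10 = 3.83
Slope factor = 1 + 10.8/20 = 1.54
ROS = 1.83 * 3.83 * 1.54 = 10.79 m/min

10.79


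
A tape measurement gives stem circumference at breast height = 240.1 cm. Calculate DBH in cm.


Formula: DBH = C / pi
DBH = 240.1 / pi
pi = 3.14159...
DBH = 76.4 cm

76.4


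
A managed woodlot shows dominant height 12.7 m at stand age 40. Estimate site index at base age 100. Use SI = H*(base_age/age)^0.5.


Formula: SI = H_dom * (base_age / age)^0.5
Age ratio = 100 / 40 = 2.5
sqrt(age_ratio) = 1.58114
SI = 12.7 * 1.58114 = 20.1 m

20.1


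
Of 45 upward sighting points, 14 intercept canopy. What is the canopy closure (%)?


Formula: Canopy closure = covered points / total points * 100
Closure = 14 / 45 * 100
Closure = 0.3111 * 100 = 31.1%

31.1


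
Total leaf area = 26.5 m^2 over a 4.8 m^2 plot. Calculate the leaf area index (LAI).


Formula: LAI = total leaf area / ground area  (dimensionless)
LAI = 26.5 m^2 / 4.8 m^2
LAI = 5.52

5.52


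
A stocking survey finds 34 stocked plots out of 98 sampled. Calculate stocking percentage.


Formula: Stocking % = stocked plots / total plots * 100
Stocking = 34 / 98 * 100
Stocking = 0.3469 * 100 = 34.7%

34.7


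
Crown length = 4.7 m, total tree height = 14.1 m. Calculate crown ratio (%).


Formula: Crown Ratio = (Crown Length / Total Height) * 100
CR = (4.7 m / 14.1 m) * 100
CR = 0.3333 * 100 = 33.3%

33.3


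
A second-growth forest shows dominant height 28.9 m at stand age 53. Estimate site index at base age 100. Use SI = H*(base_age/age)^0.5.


Formula: SI = H_dom * (base_age / age)^0.5
Age ratio = 100 / 53 = 1.88679
sqrt(age_ratio) = 1.37361
SI = 28.9 * 1.37361 = 39.7 m

39.7


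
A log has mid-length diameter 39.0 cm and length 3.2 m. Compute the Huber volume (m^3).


Huber: V = Am * L,  Am = pi*(Dm/200)^2
Am = pi*(39.0/200)^2 = 0.119459 m^2
V = 0.119459*3.2 = 0.3823 m^3

0.3823


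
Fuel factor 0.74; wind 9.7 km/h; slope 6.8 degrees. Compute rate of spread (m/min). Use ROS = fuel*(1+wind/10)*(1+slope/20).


Formula: ROS = fuel * (1 + wind/10) * (1 + slope/20)
Wind factor = 1 + 9.7/10 = 1.97
Slope factor = 1 + 6.8/20 = 1.34
ROS = 0.74 * 1.97 * 1.34 = 1.95 m/min

1.95


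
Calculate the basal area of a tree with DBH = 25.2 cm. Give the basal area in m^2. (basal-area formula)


Formula: BA = pi * (DBH/2)^2 / 10000  (cm^2 to m^2)
Radius = DBH/2 = 25.2/2 = 12.6 cm
BA = pi * 12.6^2 / 10000
   = 498.7592 cm^2 / 10000
   = 0.0499 m^2

0.0499


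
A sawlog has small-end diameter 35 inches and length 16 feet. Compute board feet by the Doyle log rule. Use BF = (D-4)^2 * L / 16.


Doyle: BF = (D - 4)^2 * L / 16
Adjusted diameter = 35 - 4 = 31 in
(D-4)^2 = 31^2 = 961
BF = 961 * 16 / 16 = 961 BF

961


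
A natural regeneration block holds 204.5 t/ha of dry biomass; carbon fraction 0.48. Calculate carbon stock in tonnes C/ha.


Formula: Carbon Stock = Biomass * Carbon Fraction
C = 204.5 t/ha * 0.48
C = 98.2 t C/ha

98.2
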